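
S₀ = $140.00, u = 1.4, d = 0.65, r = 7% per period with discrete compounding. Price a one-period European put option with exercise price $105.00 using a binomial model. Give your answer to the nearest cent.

Risk-neutral probability p = (1 + 0.07 − 0.65)/(1.4 − 0.65) = 0.4200/0.7500 = 0.5600
Terminal stock prices: S_u = 196, S_d = 91
Terminal payoffs (K − S): max(-91, 0) = 0, max(14, 0) = 14
Node 0 (S = 140): V_0 = 1/1.07·[0.5600·0.0000 + 0.4400·14.0000] = 5.7570

$5.76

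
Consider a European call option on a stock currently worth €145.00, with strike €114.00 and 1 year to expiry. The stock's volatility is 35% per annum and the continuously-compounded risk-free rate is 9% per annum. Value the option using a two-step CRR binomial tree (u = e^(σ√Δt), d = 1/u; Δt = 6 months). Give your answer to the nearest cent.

CRR parameters: u = e^(σ√Δt) = e^(0.35·√0.5) = 1.2808, d = 1/u = 0.7808
Per-period rate: rΔt = 0.09·0.5 = 0.045, so R = e^0.045 = 1.0460
Risk-neutral probability p = (e^0.045 − 0.7808)/(1.2808 − 0.7808) = 0.2653/0.5000 = 0.5305
Terminal stock prices: S_uu = 237.9, S_ud = 145, S_dd = 88.39
Terminal payoffs (S − K): max(123.9, 0) = 123.9, max(31, 0) = 31, max(-25.61, 0) = 0
Node u (S = 185.7): V_u = e^(−0.045)·[0.5305·123.8662 + 0.4695·31.0000] = 76.7327
Node d (S = 113.2): V_d = e^(−0.045)·[0.5305·31.0000 + 0.4695·0.0000] = 15.7216
Node 0 (S = 145): V_0 = e^(−0.045)·[0.5305·76.7327 + 0.4695·15.7216] = 45.9714

€45.97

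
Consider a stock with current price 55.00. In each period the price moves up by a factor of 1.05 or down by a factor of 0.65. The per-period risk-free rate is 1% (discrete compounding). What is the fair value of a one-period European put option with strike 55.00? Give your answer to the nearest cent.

Risk-neutral probability p = (1 + 0.01 − 0.65)/(1.05 − 0.65) = 0.3600/0.4000 = 0.9000
Terminal stock prices: S_u = 57.75, S_d = 35.75
Terminal payoffs (K − S): max(-2.75, 0) = 0, max(19.25, 0) = 19.25
Node 0 (S = 55): V_0 = 1/1.01·[0.9000·0.0000 + 0.1000·19.2500] = 1.9059

1.91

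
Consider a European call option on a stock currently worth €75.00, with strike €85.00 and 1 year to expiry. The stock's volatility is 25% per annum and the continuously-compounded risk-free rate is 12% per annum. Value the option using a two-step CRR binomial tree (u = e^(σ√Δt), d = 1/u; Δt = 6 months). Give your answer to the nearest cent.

CRR parameters: u = e^(σ√Δt) = e^(0.25·√0.5) = 1.1934, d = 1/u = 0.8380
Per-period rate: rΔt = 0.12·0.5 = 0.06, so R = e^0.06 = 1.0618
Risk-neutral probability p = (e^0.06 − 0.8380)/(1.1934 − 0.8380) = 0.2239/0.3554 = 0.6299
Terminal stock prices: S_uu = 106.8, S_ud = 75, S_dd = 52.66
Terminal payoffs (S − K): max(21.81, 0) = 21.81, max(-10, 0) = 0, max(-32.34, 0) = 0
Node u (S = 89.5): V_u = e^(−0.06)·[0.6299·21.8089 + 0.3701·0.0000] = 12.9377
Node d (S = 62.85): V_d = e^(−0.06)·[0.6299·0.0000 + 0.3701·0.0000] = 0.0000
Node 0 (S = 75): V_0 = e^(−0.06)·[0.6299·12.9377 + 0.3701·0.0000] = 7.6750

€7.68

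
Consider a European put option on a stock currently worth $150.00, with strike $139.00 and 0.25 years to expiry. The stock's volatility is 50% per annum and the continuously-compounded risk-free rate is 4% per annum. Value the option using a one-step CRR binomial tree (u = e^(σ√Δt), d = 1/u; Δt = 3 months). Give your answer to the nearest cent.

$11.91

CRR parameters: u = e^(σ√Δt) = e^(0.5·√0.25) = 1.2840, d = 1/u = 0.7788
Per-period rate: rΔt = 0.04·0.25 = 0.01, so R = e^0.01 = 1.0101
Risk-neutral probability p = (e^0.01 − 0.7788)/(1.2840 − 0.7788) = 0.2312/0.5052 = 0.4577
Terminal stock prices: S_u = 192.6, S_d = 116.8
Terminal payoffs (K − S): max(-53.6, 0) = 0, max(22.18, 0) = 22.18
Node 0 (S = 150): V_0 = e^(−0.01)·[0.4577·0.0000 + 0.5423·22.1799] = 11.9081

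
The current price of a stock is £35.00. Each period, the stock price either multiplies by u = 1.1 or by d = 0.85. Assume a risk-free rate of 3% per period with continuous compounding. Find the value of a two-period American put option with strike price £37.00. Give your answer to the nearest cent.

Risk-neutral probability p = (e^0.03 − 0.85)/(1.1 − 0.85) = 0.1805/0.2500 = 0.7218
Terminal stock prices: S_uu = 42.35, S_ud = 32.73, S_dd = 25.29
Terminal payoffs (K − S): max(-5.35, 0) = 0, max(4.275, 0) = 4.275, max(11.71, 0) = 11.71
Node u (S = 38.5): continuation = e^(−0.03)·[0.7218·0.0000 + 0.2782·4.2750] = 1.1541; exercise value = 0.0000 ≤ continuation, so V_u = 1.1541
Node d (S = 29.75): continuation = e^(−0.03)·[0.7218·4.2750 + 0.2782·11.7125] = 6.1565; exercise value = 7.2500 > continuation, so V_d = 7.2500 (exercise)
Node 0 (S = 35): continuation = e^(−0.03)·[0.7218·1.1541 + 0.2782·7.2500] = 2.7656; exercise value = 2.0000 ≤ continuation, so V_0 = 2.7656

£2.77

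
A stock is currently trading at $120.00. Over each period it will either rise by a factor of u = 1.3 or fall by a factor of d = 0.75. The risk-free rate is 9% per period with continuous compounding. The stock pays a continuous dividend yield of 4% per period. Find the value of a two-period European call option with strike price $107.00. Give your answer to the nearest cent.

$28.15

Per-period risk-free factor R = e^0.09 = 1.0942; dividend-adjusted growth = e^(0.09−0.04) = 1.0513.
Risk-neutral probability p = (1.0513 − 0.75)/(1.3 − 0.75) = 0.3013/0.5500 = 0.5478
Terminal stock prices: S_uu = 202.8, S_ud = 117, S_dd = 67.5
Terminal payoffs (S − K): max(95.8, 0) = 95.8, max(10, 0) = 10, max(-39.5, 0) = 0
Node u (S = 156): V_u = e^(−0.09)·[0.5478·95.8000 + 0.4522·10.0000] = 52.0925
Node d (S = 90): V_d = e^(−0.09)·[0.5478·10.0000 + 0.4522·0.0000] = 5.0062
Node 0 (S = 120): V_0 = e^(−0.09)·[0.5478·52.0925 + 0.4522·5.0062] = 28.1477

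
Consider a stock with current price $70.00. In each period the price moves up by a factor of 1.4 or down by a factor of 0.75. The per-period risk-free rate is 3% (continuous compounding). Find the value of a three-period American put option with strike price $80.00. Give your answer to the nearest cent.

Risk-neutral probability p = (e^0.03 − 0.75)/(1.4 − 0.75) = 0.2805/0.6500 = 0.4315
Terminal stock prices: S_uuu = 192.1, S_uud = 102.9, S_udd = 55.12, S_ddd = 29.53
Terminal payoffs (K − S): max(-112.1, 0) = 0, max(-22.9, 0) = 0, max(24.88, 0) = 24.88, max(50.47, 0) = 50.47
Node uu (S = 137.2): continuation = e^(−0.03)·[0.4315·0.0000 + 0.5685·0.0000] = 0.0000; exercise value = 0.0000 ≤ continuation, so V_uu = 0.0000
Node ud (S = 73.5): continuation = e^(−0.03)·[0.4315·0.0000 + 0.5685·24.8750] = 13.7243; exercise value = 6.5000 ≤ continuation, so V_ud = 13.7243
Node dd (S = 39.38): continuation = e^(−0.03)·[0.4315·24.8750 + 0.5685·50.4688] = 38.2606; exercise value = 40.6250 > continuation, so V_dd = 40.6250 (exercise)
Node u (S = 98): continuation = e^(−0.03)·[0.4315·0.0000 + 0.5685·13.7243] = 7.5721; exercise value = 0.0000 ≤ continuation, so V_u = 7.5721
Node d (S = 52.5): continuation = e^(−0.03)·[0.4315·13.7243 + 0.5685·40.6250] = 28.1606; exercise value = 27.5000 ≤ continuation, so V_d = 28.1606
Node 0 (S = 70): continuation = e^(−0.03)·[0.4315·7.5721 + 0.5685·28.1606] = 18.7075; exercise value = 10.0000 ≤ continuation, so V_0 = 18.7075

$18.71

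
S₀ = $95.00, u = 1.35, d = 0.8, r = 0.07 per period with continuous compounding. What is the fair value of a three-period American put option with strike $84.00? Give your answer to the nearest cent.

$5.53

Risk-neutral probability p = (e^0.07 − 0.8)/(1.35 − 0.8) = 0.2725/0.5500 = 0.4955
Terminal stock prices: S_uuu = 233.7, S_uud = 138.5, S_udd = 82.08, S_ddd = 48.64
Terminal payoffs (K − S): max(-149.7, 0) = 0, max(-54.51, 0) = 0, max(1.92, 0) = 1.92, max(35.36, 0) = 35.36
Node uu (S = 173.1): continuation = e^(−0.07)·[0.4955·0.0000 + 0.5045·0.0000] = 0.0000; exercise value = 0.0000 ≤ continuation, so V_uu = 0.0000
Node ud (S = 102.6): continuation = e^(−0.07)·[0.4955·0.0000 + 0.5045·1.9200] = 0.9032; exercise value = 0.0000 ≤ continuation, so V_ud = 0.9032
Node dd (S = 60.8): continuation = e^(−0.07)·[0.4955·1.9200 + 0.5045·35.3600] = 17.5211; exercise value = 23.2000 > continuation, so V_dd = 23.2000 (exercise)
Node u (S = 128.2): continuation = e^(−0.07)·[0.4955·0.0000 + 0.5045·0.9032] = 0.4249; exercise value = 0.0000 ≤ continuation, so V_u = 0.4249
Node d (S = 76): continuation = e^(−0.07)·[0.4955·0.9032 + 0.5045·23.2000] = 11.3310; exercise value = 8.0000 ≤ continuation, so V_d = 11.3310
Node 0 (S = 95): continuation = e^(−0.07)·[0.4955·0.4249 + 0.5045·11.3310] = 5.5266; exercise value = 0.0000 ≤ continuation, so V_0 = 5.5266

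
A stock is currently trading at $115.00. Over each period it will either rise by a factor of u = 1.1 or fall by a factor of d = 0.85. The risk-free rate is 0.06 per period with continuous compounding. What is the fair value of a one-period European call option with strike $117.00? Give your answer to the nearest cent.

$7.58

Risk-neutral probability p = (e^0.06 − 0.85)/(1.1 − 0.85) = 0.2118/0.2500 = 0.8473
Terminal stock prices: S_u = 126.5, S_d = 97.75
Terminal payoffs (S − K): max(9.5, 0) = 9.5, max(-19.25, 0) = 0
Node 0 (S = 115): V_0 = e^(−0.06)·[0.8473·9.5000 + 0.1527·0.0000] = 7.5810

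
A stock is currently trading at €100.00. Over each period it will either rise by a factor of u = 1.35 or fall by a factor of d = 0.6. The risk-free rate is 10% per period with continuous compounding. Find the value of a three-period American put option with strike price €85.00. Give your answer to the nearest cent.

Risk-neutral probability p = (e^0.1 − 0.6)/(1.35 − 0.6) = 0.5052/0.7500 = 0.6736
Terminal stock prices: S_uuu = 246, S_uud = 109.4, S_udd = 48.6, S_ddd = 21.6
Terminal payoffs (K − S): max(-161, 0) = 0, max(-24.35, 0) = 0, max(36.4, 0) = 36.4, max(63.4, 0) = 63.4
Node uu (S = 182.3): continuation = e^(−0.1)·[0.6736·0.0000 + 0.3264·0.0000] = 0.0000; exercise value = 0.0000 ≤ continuation, so V_uu = 0.0000
Node ud (S = 81): continuation = e^(−0.1)·[0.6736·0.0000 + 0.3264·36.4000] = 10.7516; exercise value = 4.0000 ≤ continuation, so V_ud = 10.7516
Node dd (S = 36): continuation = e^(−0.1)·[0.6736·36.4000 + 0.3264·63.4000] = 40.9112; exercise value = 49.0000 > continuation, so V_dd = 49.0000 (exercise)
Node u (S = 135): continuation = e^(−0.1)·[0.6736·0.0000 + 0.3264·10.7516] = 3.1757; exercise value = 0.0000 ≤ continuation, so V_u = 3.1757
Node d (S = 60): continuation = e^(−0.1)·[0.6736·10.7516 + 0.3264·49.0000] = 21.0260; exercise value = 25.0000 > continuation, so V_d = 25.0000 (exercise)
Node 0 (S = 100): continuation = e^(−0.1)·[0.6736·3.1757 + 0.3264·25.0000] = 9.3199; exercise value = 0.0000 ≤ continuation, so V_0 = 9.3199

€9.32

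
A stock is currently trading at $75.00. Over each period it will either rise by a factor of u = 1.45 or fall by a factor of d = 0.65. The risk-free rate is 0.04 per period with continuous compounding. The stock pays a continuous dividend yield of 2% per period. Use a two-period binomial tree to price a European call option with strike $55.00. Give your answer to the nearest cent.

$27.50

Per-period risk-free factor R = e^0.04 = 1.0408; dividend-adjusted growth = e^(0.04−0.02) = 1.0202.
Risk-neutral probability p = (1.0202 − 0.65)/(1.45 − 0.65) = 0.3702/0.8000 = 0.4628
Terminal stock prices: S_uu = 157.7, S_ud = 70.69, S_dd = 31.69
Terminal payoffs (S − K): max(102.7, 0) = 102.7, max(15.69, 0) = 15.69, max(-23.31, 0) = 0
Node u (S = 108.8): V_u = e^(−0.04)·[0.4628·102.6875 + 0.5372·15.6875] = 53.7532
Node d (S = 48.75): V_d = e^(−0.04)·[0.4628·15.6875 + 0.5372·0.0000] = 6.9748
Node 0 (S = 75): V_0 = e^(−0.04)·[0.4628·53.7532 + 0.5372·6.9748] = 27.4993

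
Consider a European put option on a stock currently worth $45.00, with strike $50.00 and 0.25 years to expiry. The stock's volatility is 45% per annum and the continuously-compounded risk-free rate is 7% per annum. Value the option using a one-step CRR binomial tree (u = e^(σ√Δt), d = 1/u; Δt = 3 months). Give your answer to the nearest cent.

$7.15

CRR parameters: u = e^(σ√Δt) = e^(0.45·√0.25) = 1.2523, d = 1/u = 0.7985
Per-period rate: rΔt = 0.07·0.25 = 0.0175, so R = e^0.0175 = 1.0177
Risk-neutral probability p = (e^0.0175 − 0.7985)/(1.2523 − 0.7985) = 0.2191/0.4538 = 0.4829
Terminal stock prices: S_u = 56.35, S_d = 35.93
Terminal payoffs (K − S): max(-6.355, 0) = 0, max(14.07, 0) = 14.07
Node 0 (S = 45): V_0 = e^(−0.0175)·[0.4829·0.0000 + 0.5171·14.0668] = 7.1479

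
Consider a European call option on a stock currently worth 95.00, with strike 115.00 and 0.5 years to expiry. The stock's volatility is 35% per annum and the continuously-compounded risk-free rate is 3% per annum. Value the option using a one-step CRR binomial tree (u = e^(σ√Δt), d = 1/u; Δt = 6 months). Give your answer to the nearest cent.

3.08

CRR parameters: u = e^(σ√Δt) = e^(0.35·√0.5) = 1.2808, d = 1/u = 0.7808
Per-period rate: rΔt = 0.03·0.5 = 0.015, so R = e^0.015 = 1.0151
Risk-neutral probability p = (e^0.015 − 0.7808)/(1.2808 − 0.7808) = 0.2344/0.5000 = 0.4687
Terminal stock prices: S_u = 121.7, S_d = 74.17
Terminal payoffs (S − K): max(6.676, 0) = 6.676, max(-40.83, 0) = 0
Node 0 (S = 95): V_0 = e^(−0.015)·[0.4687·6.6763 + 0.5313·0.0000] = 3.0824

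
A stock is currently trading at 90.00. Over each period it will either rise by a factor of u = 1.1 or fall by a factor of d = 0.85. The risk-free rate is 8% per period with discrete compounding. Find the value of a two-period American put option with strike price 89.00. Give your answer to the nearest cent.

1.23

Risk-neutral probability p = (1 + 0.08 − 0.85)/(1.1 − 0.85) = 0.2300/0.2500 = 0.9200
Terminal stock prices: S_uu = 108.9, S_ud = 84.15, S_dd = 65.02
Terminal payoffs (K − S): max(-19.9, 0) = 0, max(4.85, 0) = 4.85, max(23.98, 0) = 23.98
Node u (S = 99): continuation = 1/1.08·[0.9200·0.0000 + 0.0800·4.8500] = 0.3593; exercise value = 0.0000 ≤ continuation, so V_u = 0.3593
Node d (S = 76.5): continuation = 1/1.08·[0.9200·4.8500 + 0.0800·23.9750] = 5.9074; exercise value = 12.5000 > continuation, so V_d = 12.5000 (exercise)
Node 0 (S = 90): continuation = 1/1.08·[0.9200·0.3593 + 0.0800·12.5000] = 1.2320; exercise value = 0.0000 ≤ continuation, so V_0 = 1.2320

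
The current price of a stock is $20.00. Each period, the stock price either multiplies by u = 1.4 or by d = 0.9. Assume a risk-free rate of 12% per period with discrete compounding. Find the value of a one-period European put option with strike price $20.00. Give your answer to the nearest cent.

Risk-neutral probability p = (1 + 0.12 − 0.9)/(1.4 − 0.9) = 0.2200/0.5000 = 0.4400
Terminal stock prices: S_u = 28, S_d = 18
Terminal payoffs (K − S): max(-8, 0) = 0, max(2, 0) = 2
Node 0 (S = 20): V_0 = 1/1.12·[0.4400·0.0000 + 0.5600·2.0000] = 1.0000

$1.00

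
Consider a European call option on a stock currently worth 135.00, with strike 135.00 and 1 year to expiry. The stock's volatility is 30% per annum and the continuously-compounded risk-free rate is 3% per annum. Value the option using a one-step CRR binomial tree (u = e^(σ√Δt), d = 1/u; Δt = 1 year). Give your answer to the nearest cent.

CRR parameters: u = e^(σ√Δt) = e^(0.3·√1) = 1.3499, d = 1/u = 0.7408
Per-period rate: rΔt = 0.03·1 = 0.03, so R = e^0.03 = 1.0305
Risk-neutral probability p = (e^0.03 − 0.7408)/(1.3499 − 0.7408) = 0.2896/0.6090 = 0.4756
Terminal stock prices: S_u = 182.2, S_d = 100
Terminal payoffs (S − K): max(47.23, 0) = 47.23, max(-34.99, 0) = 0
Node 0 (S = 135): V_0 = e^(−0.03)·[0.4756·47.2309 + 0.5244·0.0000] = 21.7974

21.80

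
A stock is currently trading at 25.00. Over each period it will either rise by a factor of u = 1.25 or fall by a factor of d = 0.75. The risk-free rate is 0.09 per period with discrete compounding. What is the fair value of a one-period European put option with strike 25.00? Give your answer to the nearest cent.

1.83

Risk-neutral probability p = (1 + 0.09 − 0.75)/(1.25 − 0.75) = 0.3400/0.5000 = 0.6800
Terminal stock prices: S_u = 31.25, S_d = 18.75
Terminal payoffs (K − S): max(-6.25, 0) = 0, max(6.25, 0) = 6.25
Node 0 (S = 25): V_0 = 1/1.09·[0.6800·0.0000 + 0.3200·6.2500] = 1.8349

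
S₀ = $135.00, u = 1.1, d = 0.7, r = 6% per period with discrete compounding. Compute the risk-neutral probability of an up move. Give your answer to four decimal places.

Risk-neutral probability p = (1 + 0.06 − 0.7)/(1.1 − 0.7) = 0.3600/0.4000 = 0.9000

p = 0.9000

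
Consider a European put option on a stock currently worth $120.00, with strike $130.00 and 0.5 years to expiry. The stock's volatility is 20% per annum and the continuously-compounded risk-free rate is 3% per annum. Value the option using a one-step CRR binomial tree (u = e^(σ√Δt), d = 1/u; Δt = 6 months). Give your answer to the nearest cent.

CRR parameters: u = e^(σ√Δt) = e^(0.2·√0.5) = 1.1519, d = 1/u = 0.8681
Per-period rate: rΔt = 0.03·0.5 = 0.015, so R = e^0.015 = 1.0151
Risk-neutral probability p = (e^0.015 − 0.8681)/(1.1519 − 0.8681) = 0.1470/0.2838 = 0.5180
Terminal stock prices: S_u = 138.2, S_d = 104.2
Terminal payoffs (K − S): max(-8.229, 0) = 0, max(25.83, 0) = 25.83
Node 0 (S = 120): V_0 = e^(−0.015)·[0.5180·0.0000 + 0.4820·25.8252] = 12.2635

$12.26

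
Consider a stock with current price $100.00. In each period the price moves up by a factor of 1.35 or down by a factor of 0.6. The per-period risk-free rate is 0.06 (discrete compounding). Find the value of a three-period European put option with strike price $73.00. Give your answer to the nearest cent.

$8.13

Risk-neutral probability p = (1 + 0.06 − 0.6)/(1.35 − 0.6) = 0.4600/0.7500 = 0.6133
Terminal stock prices: S_uuu = 246, S_uud = 109.4, S_udd = 48.6, S_ddd = 21.6
Terminal payoffs (K − S): max(-173, 0) = 0, max(-36.35, 0) = 0, max(24.4, 0) = 24.4, max(51.4, 0) = 51.4
Node uu (S = 182.3): V_uu = 1/1.06·[0.6133·0.0000 + 0.3867·0.0000] = 0.0000
Node ud (S = 81): V_ud = 1/1.06·[0.6133·0.0000 + 0.3867·24.4000] = 8.9006
Node dd (S = 36): V_dd = 1/1.06·[0.6133·24.4000 + 0.3867·51.4000] = 32.8679
Node u (S = 135): V_u = 1/1.06·[0.6133·0.0000 + 0.3867·8.9006] = 3.2468
Node d (S = 60): V_d = 1/1.06·[0.6133·8.9006 + 0.3867·32.8679] = 17.1396
Node 0 (S = 100): V_0 = 1/1.06·[0.6133·3.2468 + 0.3867·17.1396] = 8.1308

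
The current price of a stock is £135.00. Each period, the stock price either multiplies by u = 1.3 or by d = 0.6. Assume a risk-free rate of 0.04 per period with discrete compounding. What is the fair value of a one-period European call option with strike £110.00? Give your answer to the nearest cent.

Risk-neutral probability p = (1 + 0.04 − 0.6)/(1.3 − 0.6) = 0.4400/0.7000 = 0.6286
Terminal stock prices: S_u = 175.5, S_d = 81
Terminal payoffs (S − K): max(65.5, 0) = 65.5, max(-29, 0) = 0
Node 0 (S = 135): V_0 = 1/1.04·[0.6286·65.5000 + 0.3714·0.0000] = 39.5879

£39.59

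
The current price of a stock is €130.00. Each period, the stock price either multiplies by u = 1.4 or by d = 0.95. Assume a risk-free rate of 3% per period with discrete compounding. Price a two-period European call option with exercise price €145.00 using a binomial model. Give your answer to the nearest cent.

€10.96

Risk-neutral probability p = (1 + 0.03 − 0.95)/(1.4 − 0.95) = 0.0800/0.4500 = 0.1778
Terminal stock prices: S_uu = 254.8, S_ud = 172.9, S_dd = 117.3
Terminal payoffs (S − K): max(109.8, 0) = 109.8, max(27.9, 0) = 27.9, max(-27.67, 0) = 0
Node u (S = 182): V_u = 1/1.03·[0.1778·109.8000 + 0.8222·27.9000] = 41.2233
Node d (S = 123.5): V_d = 1/1.03·[0.1778·27.9000 + 0.8222·0.0000] = 4.8155
Node 0 (S = 130): V_0 = 1/1.03·[0.1778·41.2233 + 0.8222·4.8155] = 10.9592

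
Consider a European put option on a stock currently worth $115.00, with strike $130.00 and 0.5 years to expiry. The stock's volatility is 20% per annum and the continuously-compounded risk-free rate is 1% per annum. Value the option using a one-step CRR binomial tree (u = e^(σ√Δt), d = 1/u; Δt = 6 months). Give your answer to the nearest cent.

$15.54

CRR parameters: u = e^(σ√Δt) = e^(0.2·√0.5) = 1.1519, d = 1/u = 0.8681
Per-period rate: rΔt = 0.01·0.5 = 0.005, so R = e^0.005 = 1.0050
Risk-neutral probability p = (e^0.005 − 0.8681)/(1.1519 − 0.8681) = 0.1369/0.2838 = 0.4824
Terminal stock prices: S_u = 132.5, S_d = 99.83
Terminal payoffs (K − S): max(-2.47, 0) = 0, max(30.17, 0) = 30.17
Node 0 (S = 115): V_0 = e^(−0.005)·[0.4824·0.0000 + 0.5176·30.1658] = 15.5370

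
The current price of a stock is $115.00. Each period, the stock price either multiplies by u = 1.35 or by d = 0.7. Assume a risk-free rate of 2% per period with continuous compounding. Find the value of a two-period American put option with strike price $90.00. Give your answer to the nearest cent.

$8.32

Risk-neutral probability p = (e^0.02 − 0.7)/(1.35 − 0.7) = 0.3202/0.6500 = 0.4926
Terminal stock prices: S_uu = 209.6, S_ud = 108.7, S_dd = 56.35
Terminal payoffs (K − S): max(-119.6, 0) = 0, max(-18.67, 0) = 0, max(33.65, 0) = 33.65
Node u (S = 155.2): continuation = e^(−0.02)·[0.4926·0.0000 + 0.5074·0.0000] = 0.0000; exercise value = 0.0000 ≤ continuation, so V_u = 0.0000
Node d (S = 80.5): continuation = e^(−0.02)·[0.4926·0.0000 + 0.5074·33.6500] = 16.7353; exercise value = 9.5000 ≤ continuation, so V_d = 16.7353
Node 0 (S = 115): continuation = e^(−0.02)·[0.4926·0.0000 + 0.5074·16.7353] = 8.3231; exercise value = 0.0000 ≤ continuation, so V_0 = 8.3231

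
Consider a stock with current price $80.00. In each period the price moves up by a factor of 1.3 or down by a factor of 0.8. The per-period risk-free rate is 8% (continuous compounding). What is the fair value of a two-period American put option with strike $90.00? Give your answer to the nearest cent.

$11.83

Risk-neutral probability p = (e^0.08 − 0.8)/(1.3 − 0.8) = 0.2833/0.5000 = 0.5666
Terminal stock prices: S_uu = 135.2, S_ud = 83.2, S_dd = 51.2
Terminal payoffs (K − S): max(-45.2, 0) = 0, max(6.8, 0) = 6.8, max(38.8, 0) = 38.8
Node u (S = 104): continuation = e^(−0.08)·[0.5666·0.0000 + 0.4334·6.8000] = 2.7207; exercise value = 0.0000 ≤ continuation, so V_u = 2.7207
Node d (S = 64): continuation = e^(−0.08)·[0.5666·6.8000 + 0.4334·38.8000] = 19.0805; exercise value = 26.0000 > continuation, so V_d = 26.0000 (exercise)
Node 0 (S = 80): continuation = e^(−0.08)·[0.5666·2.7207 + 0.4334·26.0000] = 11.8256; exercise value = 10.0000 ≤ continuation, so V_0 = 11.8256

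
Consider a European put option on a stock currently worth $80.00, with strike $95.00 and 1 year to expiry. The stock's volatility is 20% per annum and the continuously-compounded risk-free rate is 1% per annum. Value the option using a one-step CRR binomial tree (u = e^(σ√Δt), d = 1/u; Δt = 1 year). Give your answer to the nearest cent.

$15.33

CRR parameters: u = e^(σ√Δt) = e^(0.2·√1) = 1.2214, d = 1/u = 0.8187
Per-period rate: rΔt = 0.01·1 = 0.01, so R = e^0.01 = 1.0101
Risk-neutral probability p = (e^0.01 − 0.8187)/(1.2214 − 0.8187) = 0.1913/0.4027 = 0.4751
Terminal stock prices: S_u = 97.71, S_d = 65.5
Terminal payoffs (K − S): max(-2.712, 0) = 0, max(29.5, 0) = 29.5
Node 0 (S = 80): V_0 = e^(−0.01)·[0.4751·0.0000 + 0.5249·29.5015] = 15.3306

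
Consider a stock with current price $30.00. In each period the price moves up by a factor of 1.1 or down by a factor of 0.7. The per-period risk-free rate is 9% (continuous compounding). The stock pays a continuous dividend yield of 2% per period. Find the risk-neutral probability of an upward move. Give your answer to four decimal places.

Per-period risk-free factor R = e^0.09 = 1.0942; dividend-adjusted growth = e^(0.09−0.02) = 1.0725.
Risk-neutral probability p = (1.0725 − 0.7)/(1.1 − 0.7) = 0.3725/0.4000 = 0.9313

p = 0.9313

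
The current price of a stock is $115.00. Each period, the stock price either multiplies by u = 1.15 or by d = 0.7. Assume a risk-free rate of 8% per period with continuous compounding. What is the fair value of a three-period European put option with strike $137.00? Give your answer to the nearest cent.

$11.19

Risk-neutral probability p = (e^0.08 − 0.7)/(1.15 − 0.7) = 0.3833/0.4500 = 0.8517
Terminal stock prices: S_uuu = 174.9, S_uud = 106.5, S_udd = 64.8, S_ddd = 39.44
Terminal payoffs (K − S): max(-37.9, 0) = 0, max(30.54, 0) = 30.54, max(72.2, 0) = 72.2, max(97.56, 0) = 97.56
Node uu (S = 152.1): V_uu = e^(−0.08)·[0.8517·0.0000 + 0.1483·30.5388] = 4.1793
Node ud (S = 92.57): V_ud = e^(−0.08)·[0.8517·30.5388 + 0.1483·72.1975] = 33.8919
Node dd (S = 56.35): V_dd = e^(−0.08)·[0.8517·72.1975 + 0.1483·97.5550] = 70.1169
Node u (S = 132.2): V_u = e^(−0.08)·[0.8517·4.1793 + 0.1483·33.8919] = 7.9243
Node d (S = 80.5): V_d = e^(−0.08)·[0.8517·33.8919 + 0.1483·70.1169] = 36.2437
Node 0 (S = 115): V_0 = e^(−0.08)·[0.8517·7.9243 + 0.1483·36.2437] = 11.1906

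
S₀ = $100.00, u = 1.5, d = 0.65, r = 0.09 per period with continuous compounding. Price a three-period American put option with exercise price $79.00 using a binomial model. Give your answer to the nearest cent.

Risk-neutral probability p = (e^0.09 − 0.65)/(1.5 − 0.65) = 0.4442/0.8500 = 0.5226
Terminal stock prices: S_uuu = 337.5, S_uud = 146.2, S_udd = 63.38, S_ddd = 27.46
Terminal payoffs (K − S): max(-258.5, 0) = 0, max(-67.25, 0) = 0, max(15.62, 0) = 15.62, max(51.54, 0) = 51.54
Node uu (S = 225): continuation = e^(−0.09)·[0.5226·0.0000 + 0.4774·0.0000] = 0.0000; exercise value = 0.0000 ≤ continuation, so V_uu = 0.0000
Node ud (S = 97.5): continuation = e^(−0.09)·[0.5226·0.0000 + 0.4774·15.6250] = 6.8180; exercise value = 0.0000 ≤ continuation, so V_ud = 6.8180
Node dd (S = 42.25): continuation = e^(−0.09)·[0.5226·15.6250 + 0.4774·51.5375] = 29.9506; exercise value = 36.7500 > continuation, so V_dd = 36.7500 (exercise)
Node u (S = 150): continuation = e^(−0.09)·[0.5226·0.0000 + 0.4774·6.8180] = 2.9750; exercise value = 0.0000 ≤ continuation, so V_u = 2.9750
Node d (S = 65): continuation = e^(−0.09)·[0.5226·6.8180 + 0.4774·36.7500] = 19.2920; exercise value = 14.0000 ≤ continuation, so V_d = 19.2920
Node 0 (S = 100): continuation = e^(−0.09)·[0.5226·2.9750 + 0.4774·19.2920] = 9.8388; exercise value = 0.0000 ≤ continuation, so V_0 = 9.8388

$9.84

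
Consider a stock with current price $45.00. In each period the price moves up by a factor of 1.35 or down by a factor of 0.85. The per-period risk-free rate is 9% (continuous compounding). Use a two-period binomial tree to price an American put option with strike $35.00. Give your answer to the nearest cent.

$0.54

Risk-neutral probability p = (e^0.09 − 0.85)/(1.35 − 0.85) = 0.2442/0.5000 = 0.4883
Terminal stock prices: S_uu = 82.01, S_ud = 51.64, S_dd = 32.51
Terminal payoffs (K − S): max(-47.01, 0) = 0, max(-16.64, 0) = 0, max(2.488, 0) = 2.488
Node u (S = 60.75): continuation = e^(−0.09)·[0.4883·0.0000 + 0.5117·0.0000] = 0.0000; exercise value = 0.0000 ≤ continuation, so V_u = 0.0000
Node d (S = 38.25): continuation = e^(−0.09)·[0.4883·0.0000 + 0.5117·2.4875] = 1.1632; exercise value = 0.0000 ≤ continuation, so V_d = 1.1632
Node 0 (S = 45): continuation = e^(−0.09)·[0.4883·0.0000 + 0.5117·1.1632] = 0.5439; exercise value = 0.0000 ≤ continuation, so V_0 = 0.5439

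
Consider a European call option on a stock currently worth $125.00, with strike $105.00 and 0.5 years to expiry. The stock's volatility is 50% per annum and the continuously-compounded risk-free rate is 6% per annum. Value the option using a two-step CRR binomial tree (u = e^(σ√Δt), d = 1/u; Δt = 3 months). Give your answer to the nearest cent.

$31.13

CRR parameters: u = e^(σ√Δt) = e^(0.5·√0.25) = 1.2840, d = 1/u = 0.7788
Per-period rate: rΔt = 0.06·0.25 = 0.015, so R = e^0.015 = 1.0151
Risk-neutral probability p = (e^0.015 − 0.7788)/(1.2840 − 0.7788) = 0.2363/0.5052 = 0.4677
Terminal stock prices: S_uu = 206.1, S_ud = 125, S_dd = 75.82
Terminal payoffs (S − K): max(101.1, 0) = 101.1, max(20, 0) = 20, max(-29.18, 0) = 0
Node u (S = 160.5): V_u = e^(−0.015)·[0.4677·101.0902 + 0.5323·20.0000] = 57.0664
Node d (S = 97.35): V_d = e^(−0.015)·[0.4677·20.0000 + 0.5323·0.0000] = 9.2155
Node 0 (S = 125): V_0 = e^(−0.015)·[0.4677·57.0664 + 0.5323·9.2155] = 31.1267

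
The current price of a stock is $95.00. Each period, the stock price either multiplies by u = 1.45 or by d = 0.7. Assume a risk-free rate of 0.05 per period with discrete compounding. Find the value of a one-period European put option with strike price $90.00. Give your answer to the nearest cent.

$11.94

Risk-neutral probability p = (1 + 0.05 − 0.7)/(1.45 − 0.7) = 0.3500/0.7500 = 0.4667
Terminal stock prices: S_u = 137.8, S_d = 66.5
Terminal payoffs (K − S): max(-47.75, 0) = 0, max(23.5, 0) = 23.5
Node 0 (S = 95): V_0 = 1/1.05·[0.4667·0.0000 + 0.5333·23.5000] = 11.9365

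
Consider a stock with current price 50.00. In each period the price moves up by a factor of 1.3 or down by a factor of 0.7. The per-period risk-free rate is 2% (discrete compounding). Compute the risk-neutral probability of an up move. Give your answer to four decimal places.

p = 0.5333

Risk-neutral probability p = (1 + 0.02 − 0.7)/(1.3 − 0.7) = 0.3200/0.6000 = 0.5333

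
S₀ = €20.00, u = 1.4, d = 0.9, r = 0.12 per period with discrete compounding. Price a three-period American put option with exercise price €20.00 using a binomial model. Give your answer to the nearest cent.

€1.00

Risk-neutral probability p = (1 + 0.12 − 0.9)/(1.4 − 0.9) = 0.2200/0.5000 = 0.4400
Terminal stock prices: S_uuu = 54.88, S_uud = 35.28, S_udd = 22.68, S_ddd = 14.58
Terminal payoffs (K − S): max(-34.88, 0) = 0, max(-15.28, 0) = 0, max(-2.68, 0) = 0, max(5.42, 0) = 5.42
Node uu (S = 39.2): continuation = 1/1.12·[0.4400·0.0000 + 0.5600·0.0000] = 0.0000; exercise value = 0.0000 ≤ continuation, so V_uu = 0.0000
Node ud (S = 25.2): continuation = 1/1.12·[0.4400·0.0000 + 0.5600·0.0000] = 0.0000; exercise value = 0.0000 ≤ continuation, so V_ud = 0.0000
Node dd (S = 16.2): continuation = 1/1.12·[0.4400·0.0000 + 0.5600·5.4200] = 2.7100; exercise value = 3.8000 > continuation, so V_dd = 3.8000 (exercise)
Node u (S = 28): continuation = 1/1.12·[0.4400·0.0000 + 0.5600·0.0000] = 0.0000; exercise value = 0.0000 ≤ continuation, so V_u = 0.0000
Node d (S = 18): continuation = 1/1.12·[0.4400·0.0000 + 0.5600·3.8000] = 1.9000; exercise value = 2.0000 > continuation, so V_d = 2.0000 (exercise)
Node 0 (S = 20): continuation = 1/1.12·[0.4400·0.0000 + 0.5600·2.0000] = 1.0000; exercise value = 0.0000 ≤ continuation, so V_0 = 1.0000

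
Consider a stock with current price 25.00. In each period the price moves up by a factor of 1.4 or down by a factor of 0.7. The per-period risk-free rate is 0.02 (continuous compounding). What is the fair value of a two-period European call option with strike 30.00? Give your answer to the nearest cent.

Risk-neutral probability p = (e^0.02 − 0.7)/(1.4 − 0.7) = 0.3202/0.7000 = 0.4574
Terminal stock prices: S_uu = 49, S_ud = 24.5, S_dd = 12.25
Terminal payoffs (S − K): max(19, 0) = 19, max(-5.5, 0) = 0, max(-17.75, 0) = 0
Node u (S = 35): V_u = e^(−0.02)·[0.4574·19.0000 + 0.5426·0.0000] = 8.5191
Node d (S = 17.5): V_d = e^(−0.02)·[0.4574·0.0000 + 0.5426·0.0000] = 0.0000
Node 0 (S = 25): V_0 = e^(−0.02)·[0.4574·8.5191 + 0.5426·0.0000] = 3.8197

3.82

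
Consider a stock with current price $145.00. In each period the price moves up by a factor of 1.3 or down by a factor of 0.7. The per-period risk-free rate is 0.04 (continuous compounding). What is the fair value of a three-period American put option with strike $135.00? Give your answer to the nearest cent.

$19.03

Risk-neutral probability p = (e^0.04 − 0.7)/(1.3 − 0.7) = 0.3408/0.6000 = 0.5680
Terminal stock prices: S_uuu = 318.6, S_uud = 171.5, S_udd = 92.36, S_ddd = 49.73
Terminal payoffs (K − S): max(-183.6, 0) = 0, max(-36.53, 0) = 0, max(42.64, 0) = 42.64, max(85.27, 0) = 85.27
Node uu (S = 245.1): continuation = e^(−0.04)·[0.5680·0.0000 + 0.4320·0.0000] = 0.0000; exercise value = 0.0000 ≤ continuation, so V_uu = 0.0000
Node ud (S = 131.9): continuation = e^(−0.04)·[0.5680·0.0000 + 0.4320·42.6350] = 17.6954; exercise value = 3.0500 ≤ continuation, so V_ud = 17.6954
Node dd (S = 71.05): continuation = e^(−0.04)·[0.5680·42.6350 + 0.4320·85.2650] = 58.6566; exercise value = 63.9500 > continuation, so V_dd = 63.9500 (exercise)
Node u (S = 188.5): continuation = e^(−0.04)·[0.5680·0.0000 + 0.4320·17.6954] = 7.3444; exercise value = 0.0000 ≤ continuation, so V_u = 7.3444
Node d (S = 101.5): continuation = e^(−0.04)·[0.5680·17.6954 + 0.4320·63.9500] = 36.1992; exercise value = 33.5000 ≤ continuation, so V_d = 36.1992
Node 0 (S = 145): continuation = e^(−0.04)·[0.5680·7.3444 + 0.4320·36.1992] = 19.0324; exercise value = 0.0000 ≤ continuation, so V_0 = 19.0324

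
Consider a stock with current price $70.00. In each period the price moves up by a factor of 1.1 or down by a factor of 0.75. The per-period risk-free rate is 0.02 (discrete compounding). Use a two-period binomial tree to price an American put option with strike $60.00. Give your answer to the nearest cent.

Risk-neutral probability p = (1 + 0.02 − 0.75)/(1.1 − 0.75) = 0.2700/0.3500 = 0.7714
Terminal stock prices: S_uu = 84.7, S_ud = 57.75, S_dd = 39.38
Terminal payoffs (K − S): max(-24.7, 0) = 0, max(2.25, 0) = 2.25, max(20.62, 0) = 20.62
Node u (S = 77): continuation = 1/1.02·[0.7714·0.0000 + 0.2286·2.2500] = 0.5042; exercise value = 0.0000 ≤ continuation, so V_u = 0.5042
Node d (S = 52.5): continuation = 1/1.02·[0.7714·2.2500 + 0.2286·20.6250] = 6.3235; exercise value = 7.5000 > continuation, so V_d = 7.5000 (exercise)
Node 0 (S = 70): continuation = 1/1.02·[0.7714·0.5042 + 0.2286·7.5000] = 2.0620; exercise value = 0.0000 ≤ continuation, so V_0 = 2.0620

$2.06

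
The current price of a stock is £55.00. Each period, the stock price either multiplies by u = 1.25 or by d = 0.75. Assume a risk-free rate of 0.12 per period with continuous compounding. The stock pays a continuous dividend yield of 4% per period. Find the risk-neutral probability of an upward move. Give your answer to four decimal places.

p = 0.6666

Per-period risk-free factor R = e^0.12 = 1.1275; dividend-adjusted growth = e^(0.12−0.04) = 1.0833.
Risk-neutral probability p = (1.0833 − 0.75)/(1.25 − 0.75) = 0.3333/0.5000 = 0.6666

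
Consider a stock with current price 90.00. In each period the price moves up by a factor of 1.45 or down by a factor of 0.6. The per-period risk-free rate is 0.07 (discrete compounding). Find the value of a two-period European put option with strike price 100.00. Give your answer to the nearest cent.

21.17

Risk-neutral probability p = (1 + 0.07 − 0.6)/(1.45 − 0.6) = 0.4700/0.8500 = 0.5529
Terminal stock prices: S_uu = 189.2, S_ud = 78.3, S_dd = 32.4
Terminal payoffs (K − S): max(-89.22, 0) = 0, max(21.7, 0) = 21.7, max(67.6, 0) = 67.6
Node u (S = 130.5): V_u = 1/1.07·[0.5529·0.0000 + 0.4471·21.7000] = 9.0665
Node d (S = 54): V_d = 1/1.07·[0.5529·21.7000 + 0.4471·67.6000] = 39.4579
Node 0 (S = 90): V_0 = 1/1.07·[0.5529·9.0665 + 0.4471·39.4579] = 21.1713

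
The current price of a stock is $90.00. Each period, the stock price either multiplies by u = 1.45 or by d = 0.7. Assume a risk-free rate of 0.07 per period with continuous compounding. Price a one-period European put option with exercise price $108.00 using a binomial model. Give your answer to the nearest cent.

Risk-neutral probability p = (e^0.07 − 0.7)/(1.45 − 0.7) = 0.3725/0.7500 = 0.4967
Terminal stock prices: S_u = 130.5, S_d = 63
Terminal payoffs (K − S): max(-22.5, 0) = 0, max(45, 0) = 45
Node 0 (S = 90): V_0 = e^(−0.07)·[0.4967·0.0000 + 0.5033·45.0000] = 21.1183

$21.12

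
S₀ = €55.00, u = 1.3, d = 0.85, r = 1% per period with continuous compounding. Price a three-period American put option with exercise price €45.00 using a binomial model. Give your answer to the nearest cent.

Risk-neutral probability p = (e^0.01 − 0.85)/(1.3 − 0.85) = 0.1601/0.4500 = 0.3557
Terminal stock prices: S_uuu = 120.8, S_uud = 79.01, S_udd = 51.66, S_ddd = 33.78
Terminal payoffs (K − S): max(-75.84, 0) = 0, max(-34.01, 0) = 0, max(-6.659, 0) = 0, max(11.22, 0) = 11.22
Node uu (S = 92.95): continuation = e^(−0.01)·[0.3557·0.0000 + 0.6443·0.0000] = 0.0000; exercise value = 0.0000 ≤ continuation, so V_uu = 0.0000
Node ud (S = 60.77): continuation = e^(−0.01)·[0.3557·0.0000 + 0.6443·0.0000] = 0.0000; exercise value = 0.0000 ≤ continuation, so V_ud = 0.0000
Node dd (S = 39.74): continuation = e^(−0.01)·[0.3557·0.0000 + 0.6443·11.2231] = 7.1595; exercise value = 5.2625 ≤ continuation, so V_dd = 7.1595
Node u (S = 71.5): continuation = e^(−0.01)·[0.3557·0.0000 + 0.6443·0.0000] = 0.0000; exercise value = 0.0000 ≤ continuation, so V_u = 0.0000
Node d (S = 46.75): continuation = e^(−0.01)·[0.3557·0.0000 + 0.6443·7.1595] = 4.5672; exercise value = 0.0000 ≤ continuation, so V_d = 4.5672
Node 0 (S = 55): continuation = e^(−0.01)·[0.3557·0.0000 + 0.6443·4.5672] = 2.9135; exercise value = 0.0000 ≤ continuation, so V_0 = 2.9135

€2.91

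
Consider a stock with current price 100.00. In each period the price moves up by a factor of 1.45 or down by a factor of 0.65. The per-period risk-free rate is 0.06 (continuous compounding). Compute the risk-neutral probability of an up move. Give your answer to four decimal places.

p = 0.5148

Risk-neutral probability p = (e^0.06 − 0.65)/(1.45 − 0.65) = 0.4118/0.8000 = 0.5148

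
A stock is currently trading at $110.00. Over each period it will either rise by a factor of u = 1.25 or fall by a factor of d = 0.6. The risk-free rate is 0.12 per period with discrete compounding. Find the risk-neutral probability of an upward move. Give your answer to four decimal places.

p = 0.8000

Risk-neutral probability p = (1 + 0.12 − 0.6)/(1.25 − 0.6) = 0.5200/0.6500 = 0.8000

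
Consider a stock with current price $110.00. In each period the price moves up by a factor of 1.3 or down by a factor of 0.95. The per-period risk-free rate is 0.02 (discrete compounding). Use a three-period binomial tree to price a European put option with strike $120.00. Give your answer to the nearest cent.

Risk-neutral probability p = (1 + 0.02 − 0.95)/(1.3 − 0.95) = 0.0700/0.3500 = 0.2000
Terminal stock prices: S_uuu = 241.7, S_uud = 176.6, S_udd = 129.1, S_ddd = 94.31
Terminal payoffs (K − S): max(-121.7, 0) = 0, max(-56.6, 0) = 0, max(-9.058, 0) = 0, max(25.69, 0) = 25.69
Node uu (S = 185.9): V_uu = 1/1.02·[0.2000·0.0000 + 0.8000·0.0000] = 0.0000
Node ud (S = 135.8): V_ud = 1/1.02·[0.2000·0.0000 + 0.8000·0.0000] = 0.0000
Node dd (S = 99.27): V_dd = 1/1.02·[0.2000·0.0000 + 0.8000·25.6888] = 20.1480
Node u (S = 143): V_u = 1/1.02·[0.2000·0.0000 + 0.8000·0.0000] = 0.0000
Node d (S = 104.5): V_d = 1/1.02·[0.2000·0.0000 + 0.8000·20.1480] = 15.8024
Node 0 (S = 110): V_0 = 1/1.02·[0.2000·0.0000 + 0.8000·15.8024] = 12.3940

$12.39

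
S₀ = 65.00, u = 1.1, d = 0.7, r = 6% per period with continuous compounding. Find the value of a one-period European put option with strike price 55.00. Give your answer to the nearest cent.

0.85

Risk-neutral probability p = (e^0.06 − 0.7)/(1.1 − 0.7) = 0.3618/0.4000 = 0.9046
Terminal stock prices: S_u = 71.5, S_d = 45.5
Terminal payoffs (K − S): max(-16.5, 0) = 0, max(9.5, 0) = 9.5
Node 0 (S = 65): V_0 = e^(−0.06)·[0.9046·0.0000 + 0.0954·9.5000] = 0.8536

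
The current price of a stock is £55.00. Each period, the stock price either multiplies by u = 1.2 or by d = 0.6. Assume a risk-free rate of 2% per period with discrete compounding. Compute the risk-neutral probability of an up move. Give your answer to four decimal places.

p = 0.7000

Risk-neutral probability p = (1 + 0.02 − 0.6)/(1.2 − 0.6) = 0.4200/0.6000 = 0.7000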